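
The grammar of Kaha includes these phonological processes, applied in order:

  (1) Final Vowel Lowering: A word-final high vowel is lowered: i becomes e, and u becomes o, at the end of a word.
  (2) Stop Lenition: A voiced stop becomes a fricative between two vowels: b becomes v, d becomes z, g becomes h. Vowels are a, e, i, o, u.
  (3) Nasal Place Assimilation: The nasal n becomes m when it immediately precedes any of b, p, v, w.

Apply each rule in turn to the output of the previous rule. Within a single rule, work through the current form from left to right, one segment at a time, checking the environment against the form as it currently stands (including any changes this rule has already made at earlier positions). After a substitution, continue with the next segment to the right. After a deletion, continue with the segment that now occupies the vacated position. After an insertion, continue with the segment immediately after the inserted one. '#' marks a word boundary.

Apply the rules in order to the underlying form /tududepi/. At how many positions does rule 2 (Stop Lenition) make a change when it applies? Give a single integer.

2

(1) Final Vowel Lowering: [tududepi] → [tududepe]
(2) Stop Lenition: [tududepe] → [tuzuzepe]
(3) Nasal Place Assimilation: no change — [tuzuzepe]
Rule 2 changed 2 position(s).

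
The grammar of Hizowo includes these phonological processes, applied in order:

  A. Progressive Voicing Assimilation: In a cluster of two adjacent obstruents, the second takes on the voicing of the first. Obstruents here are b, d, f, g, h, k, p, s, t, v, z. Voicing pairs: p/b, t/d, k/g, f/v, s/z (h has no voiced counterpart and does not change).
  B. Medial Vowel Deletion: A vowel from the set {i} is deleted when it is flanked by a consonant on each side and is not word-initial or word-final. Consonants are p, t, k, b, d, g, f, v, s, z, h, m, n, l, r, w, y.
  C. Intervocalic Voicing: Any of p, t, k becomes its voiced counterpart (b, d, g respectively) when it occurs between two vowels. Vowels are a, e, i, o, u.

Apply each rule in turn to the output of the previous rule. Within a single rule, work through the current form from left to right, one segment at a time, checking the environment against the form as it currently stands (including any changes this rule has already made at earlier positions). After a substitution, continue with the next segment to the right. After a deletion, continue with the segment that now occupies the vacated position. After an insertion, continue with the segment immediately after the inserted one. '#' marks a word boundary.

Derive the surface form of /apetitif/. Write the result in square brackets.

[abettf]

A Progressive Voicing Assimilation: no change — [apetitif]
B Medial Vowel Deletion: [apetitif] → [apettf]
C Intervocalic Voicing: [apettf] → [abettf]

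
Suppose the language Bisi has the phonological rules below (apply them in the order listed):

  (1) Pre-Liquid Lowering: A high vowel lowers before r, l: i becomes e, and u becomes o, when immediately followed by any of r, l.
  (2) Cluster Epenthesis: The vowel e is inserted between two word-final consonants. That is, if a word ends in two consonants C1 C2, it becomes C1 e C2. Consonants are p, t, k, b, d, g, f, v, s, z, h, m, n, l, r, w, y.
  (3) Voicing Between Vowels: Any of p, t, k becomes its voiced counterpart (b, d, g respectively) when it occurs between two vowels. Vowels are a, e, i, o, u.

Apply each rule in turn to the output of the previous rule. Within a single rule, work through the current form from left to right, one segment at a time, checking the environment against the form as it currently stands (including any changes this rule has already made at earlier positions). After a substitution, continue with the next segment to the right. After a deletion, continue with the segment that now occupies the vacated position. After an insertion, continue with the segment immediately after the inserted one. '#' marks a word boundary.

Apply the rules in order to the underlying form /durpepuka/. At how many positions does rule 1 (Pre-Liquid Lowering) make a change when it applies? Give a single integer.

1

(1) Pre-Liquid Lowering: [durpepuka] → [dorpepuka]
(2) Cluster Epenthesis: no change — [dorpepuka]
(3) Voicing Between Vowels: [dorpepuka] → [dorpebuga]
Rule 1 changed 1 position(s).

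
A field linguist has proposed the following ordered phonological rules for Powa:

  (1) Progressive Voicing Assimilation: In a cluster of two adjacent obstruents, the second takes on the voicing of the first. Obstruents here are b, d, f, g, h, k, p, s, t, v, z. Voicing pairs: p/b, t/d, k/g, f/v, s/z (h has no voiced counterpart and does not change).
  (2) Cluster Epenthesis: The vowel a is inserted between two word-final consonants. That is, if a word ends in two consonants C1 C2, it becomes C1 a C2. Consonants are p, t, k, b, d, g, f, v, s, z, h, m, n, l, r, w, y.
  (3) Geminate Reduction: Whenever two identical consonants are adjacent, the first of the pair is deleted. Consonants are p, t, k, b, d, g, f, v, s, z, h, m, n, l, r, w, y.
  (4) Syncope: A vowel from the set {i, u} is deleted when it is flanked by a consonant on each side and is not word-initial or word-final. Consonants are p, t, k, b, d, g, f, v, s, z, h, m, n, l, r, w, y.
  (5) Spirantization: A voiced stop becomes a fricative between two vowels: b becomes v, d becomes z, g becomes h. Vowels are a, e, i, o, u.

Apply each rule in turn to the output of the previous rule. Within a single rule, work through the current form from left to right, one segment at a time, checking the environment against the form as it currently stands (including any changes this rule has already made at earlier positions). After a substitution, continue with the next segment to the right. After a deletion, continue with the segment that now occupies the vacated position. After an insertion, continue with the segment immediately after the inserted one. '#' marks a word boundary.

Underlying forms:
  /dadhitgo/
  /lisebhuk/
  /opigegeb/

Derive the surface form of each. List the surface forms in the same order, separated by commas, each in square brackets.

/dadhitgo/:
  (1) Progressive Voicing Assimilation: [dadhitgo] → [dadhitko]
  (2) Cluster Epenthesis: no change — [dadhitko]
  (3) Geminate Reduction: no change — [dadhitko]
  (4) Syncope: [dadhitko] → [dadhtko]
  (5) Spirantization: no change — [dadhtko]
/lisebhuk/:
  (1) Progressive Voicing Assimilation: no change — [lisebhuk]
  (2) Cluster Epenthesis: no change — [lisebhuk]
  (3) Geminate Reduction: no change — [lisebhuk]
  (4) Syncope: [lisebhuk] → [lsebhk]
  (5) Spirantization: no change — [lsebhk]
/opigegeb/:
  (1) Progressive Voicing Assimilation: no change — [opigegeb]
  (2) Cluster Epenthesis: no change — [opigegeb]
  (3) Geminate Reduction: no change — [opigegeb]
  (4) Syncope: [opigegeb] → [opgegeb]
  (5) Spirantization: [opgegeb] → [opgeheb]

[dadhtko], [lsebhk], [opgeheb]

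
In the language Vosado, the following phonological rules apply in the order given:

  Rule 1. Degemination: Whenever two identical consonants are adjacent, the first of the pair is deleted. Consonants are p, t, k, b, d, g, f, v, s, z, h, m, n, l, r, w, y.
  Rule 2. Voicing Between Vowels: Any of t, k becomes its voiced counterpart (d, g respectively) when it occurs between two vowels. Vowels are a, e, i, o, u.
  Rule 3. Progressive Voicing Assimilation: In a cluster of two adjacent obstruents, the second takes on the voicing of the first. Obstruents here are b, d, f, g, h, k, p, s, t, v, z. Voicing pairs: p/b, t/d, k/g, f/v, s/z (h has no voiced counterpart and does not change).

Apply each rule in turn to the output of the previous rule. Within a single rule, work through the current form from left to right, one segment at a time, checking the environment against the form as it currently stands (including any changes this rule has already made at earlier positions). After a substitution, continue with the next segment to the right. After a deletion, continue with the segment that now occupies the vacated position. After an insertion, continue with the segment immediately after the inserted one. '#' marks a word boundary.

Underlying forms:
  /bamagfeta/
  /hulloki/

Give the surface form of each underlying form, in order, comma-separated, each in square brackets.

/bamagfeta/:
  Rule 1 Degemination: no change — [bamagfeta]
  Rule 2 Voicing Between Vowels: [bamagfeta] → [bamagfeda]
  Rule 3 Progressive Voicing Assimilation: [bamagfeda] → [bamagveda]
/hulloki/:
  Rule 1 Degemination: [hulloki] → [huloki]
  Rule 2 Voicing Between Vowels: [huloki] → [hulogi]
  Rule 3 Progressive Voicing Assimilation: no change — [hulogi]

[bamagveda], [hulogi]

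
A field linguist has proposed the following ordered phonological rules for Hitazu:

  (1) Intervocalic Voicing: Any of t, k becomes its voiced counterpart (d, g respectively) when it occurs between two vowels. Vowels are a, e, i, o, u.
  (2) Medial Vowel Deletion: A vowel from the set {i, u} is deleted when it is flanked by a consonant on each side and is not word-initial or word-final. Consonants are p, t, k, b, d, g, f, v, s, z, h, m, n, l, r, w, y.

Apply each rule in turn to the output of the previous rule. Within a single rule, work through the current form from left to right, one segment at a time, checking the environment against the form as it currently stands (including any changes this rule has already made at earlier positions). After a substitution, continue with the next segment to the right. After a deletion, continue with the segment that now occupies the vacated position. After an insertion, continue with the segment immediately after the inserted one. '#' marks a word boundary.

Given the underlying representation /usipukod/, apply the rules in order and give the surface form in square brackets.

[uspgod]

(1) Intervocalic Voicing: [usipukod] → [usipugod]
(2) Medial Vowel Deletion: [usipugod] → [uspgod]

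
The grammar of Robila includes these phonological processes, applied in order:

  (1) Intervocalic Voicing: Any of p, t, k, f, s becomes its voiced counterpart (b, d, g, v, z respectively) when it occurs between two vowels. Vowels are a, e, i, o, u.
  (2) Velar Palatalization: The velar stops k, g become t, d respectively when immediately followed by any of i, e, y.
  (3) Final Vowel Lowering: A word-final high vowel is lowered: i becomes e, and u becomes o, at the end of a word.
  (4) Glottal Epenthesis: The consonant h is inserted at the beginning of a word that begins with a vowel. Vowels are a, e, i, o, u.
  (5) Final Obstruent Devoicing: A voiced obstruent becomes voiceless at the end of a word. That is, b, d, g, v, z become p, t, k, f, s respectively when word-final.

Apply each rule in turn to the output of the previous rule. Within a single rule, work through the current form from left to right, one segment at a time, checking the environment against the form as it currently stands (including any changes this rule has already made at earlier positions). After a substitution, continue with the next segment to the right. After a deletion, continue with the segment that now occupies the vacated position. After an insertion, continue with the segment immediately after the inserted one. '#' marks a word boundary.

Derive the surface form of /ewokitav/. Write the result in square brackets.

[hewodidaf]

(1) Intervocalic Voicing: [ewokitav] → [ewogidav]
(2) Velar Palatalization: [ewogidav] → [ewodidav]
(3) Final Vowel Lowering: no change — [ewodidav]
(4) Glottal Epenthesis: [ewodidav] → [hewodidav]
(5) Final Obstruent Devoicing: [hewodidav] → [hewodidaf]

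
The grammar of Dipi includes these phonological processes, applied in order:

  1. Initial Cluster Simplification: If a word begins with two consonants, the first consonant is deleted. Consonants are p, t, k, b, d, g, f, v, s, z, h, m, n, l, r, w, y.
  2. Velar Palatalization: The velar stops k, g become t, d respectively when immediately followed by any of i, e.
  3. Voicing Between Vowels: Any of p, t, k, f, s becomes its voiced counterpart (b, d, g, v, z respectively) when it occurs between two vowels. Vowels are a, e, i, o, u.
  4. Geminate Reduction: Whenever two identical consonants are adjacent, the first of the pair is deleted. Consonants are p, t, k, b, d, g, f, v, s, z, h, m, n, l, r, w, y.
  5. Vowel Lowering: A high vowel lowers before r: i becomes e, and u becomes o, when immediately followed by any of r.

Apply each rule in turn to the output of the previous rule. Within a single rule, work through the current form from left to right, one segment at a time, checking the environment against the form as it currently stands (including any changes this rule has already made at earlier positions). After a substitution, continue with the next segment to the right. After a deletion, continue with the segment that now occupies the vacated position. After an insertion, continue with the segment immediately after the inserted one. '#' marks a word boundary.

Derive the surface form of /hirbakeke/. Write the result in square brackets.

[herbadede]

1 Initial Cluster Simplification: no change — [hirbakeke]
2 Velar Palatalization: [hirbakeke] → [hirbatete]
3 Voicing Between Vowels: [hirbatete] → [hirbadede]
4 Geminate Reduction: no change — [hirbadede]
5 Vowel Lowering: [hirbadede] → [herbadede]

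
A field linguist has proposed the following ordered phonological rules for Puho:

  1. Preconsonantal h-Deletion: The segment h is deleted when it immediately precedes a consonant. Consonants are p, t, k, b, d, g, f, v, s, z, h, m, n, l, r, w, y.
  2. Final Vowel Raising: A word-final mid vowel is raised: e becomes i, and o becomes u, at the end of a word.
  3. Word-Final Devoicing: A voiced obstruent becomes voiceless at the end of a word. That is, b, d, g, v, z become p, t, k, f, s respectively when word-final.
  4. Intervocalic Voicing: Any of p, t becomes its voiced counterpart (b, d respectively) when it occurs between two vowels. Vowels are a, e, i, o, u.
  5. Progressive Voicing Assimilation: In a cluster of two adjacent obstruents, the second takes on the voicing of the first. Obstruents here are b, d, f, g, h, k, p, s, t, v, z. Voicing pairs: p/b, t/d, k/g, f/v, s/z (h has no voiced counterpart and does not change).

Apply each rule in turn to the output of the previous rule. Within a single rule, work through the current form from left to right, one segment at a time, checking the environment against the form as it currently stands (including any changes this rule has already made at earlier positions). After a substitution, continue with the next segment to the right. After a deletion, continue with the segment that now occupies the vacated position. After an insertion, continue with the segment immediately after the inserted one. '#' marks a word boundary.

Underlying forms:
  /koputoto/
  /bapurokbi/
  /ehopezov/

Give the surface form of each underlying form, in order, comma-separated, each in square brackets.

/koputoto/:
  1 Preconsonantal h-Deletion: no change — [koputoto]
  2 Final Vowel Raising: [koputoto] → [koputotu]
  3 Word-Final Devoicing: no change — [koputotu]
  4 Intervocalic Voicing: [koputotu] → [kobudodu]
  5 Progressive Voicing Assimilation: no change — [kobudodu]
/bapurokbi/:
  1 Preconsonantal h-Deletion: no change — [bapurokbi]
  2 Final Vowel Raising: no change — [bapurokbi]
  3 Word-Final Devoicing: no change — [bapurokbi]
  4 Intervocalic Voicing: [bapurokbi] → [baburokbi]
  5 Progressive Voicing Assimilation: [baburokbi] → [baburokpi]
/ehopezov/:
  1 Preconsonantal h-Deletion: no change — [ehopezov]
  2 Final Vowel Raising: no change — [ehopezov]
  3 Word-Final Devoicing: [ehopezov] → [ehopezof]
  4 Intervocalic Voicing: [ehopezof] → [ehobezof]
  5 Progressive Voicing Assimilation: no change — [ehobezof]

[kobudodu], [baburokpi], [ehobezof]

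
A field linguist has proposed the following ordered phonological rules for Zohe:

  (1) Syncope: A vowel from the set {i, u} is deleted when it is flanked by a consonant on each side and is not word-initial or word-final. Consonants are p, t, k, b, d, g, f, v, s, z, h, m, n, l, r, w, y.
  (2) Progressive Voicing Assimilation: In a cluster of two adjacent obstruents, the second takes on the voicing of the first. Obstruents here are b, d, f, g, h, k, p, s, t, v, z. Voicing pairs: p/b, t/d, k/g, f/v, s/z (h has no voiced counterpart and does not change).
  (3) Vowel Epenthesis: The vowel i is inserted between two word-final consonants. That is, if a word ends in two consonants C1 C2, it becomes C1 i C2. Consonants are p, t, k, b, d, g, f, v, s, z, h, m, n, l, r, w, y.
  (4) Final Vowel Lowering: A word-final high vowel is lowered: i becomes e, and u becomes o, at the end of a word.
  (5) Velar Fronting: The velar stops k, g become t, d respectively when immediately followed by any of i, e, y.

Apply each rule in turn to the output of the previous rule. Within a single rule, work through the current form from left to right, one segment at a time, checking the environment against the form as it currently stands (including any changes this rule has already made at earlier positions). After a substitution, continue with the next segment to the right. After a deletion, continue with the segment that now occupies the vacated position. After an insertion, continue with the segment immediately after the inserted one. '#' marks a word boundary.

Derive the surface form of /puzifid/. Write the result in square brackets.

(1) Syncope: [puzifid] → [pzfd]
(2) Progressive Voicing Assimilation: [pzfd] → [psft]
(3) Vowel Epenthesis: [psft] → [psfit]
(4) Final Vowel Lowering: no change — [psfit]
(5) Velar Fronting: no change — [psfit]

[psfit]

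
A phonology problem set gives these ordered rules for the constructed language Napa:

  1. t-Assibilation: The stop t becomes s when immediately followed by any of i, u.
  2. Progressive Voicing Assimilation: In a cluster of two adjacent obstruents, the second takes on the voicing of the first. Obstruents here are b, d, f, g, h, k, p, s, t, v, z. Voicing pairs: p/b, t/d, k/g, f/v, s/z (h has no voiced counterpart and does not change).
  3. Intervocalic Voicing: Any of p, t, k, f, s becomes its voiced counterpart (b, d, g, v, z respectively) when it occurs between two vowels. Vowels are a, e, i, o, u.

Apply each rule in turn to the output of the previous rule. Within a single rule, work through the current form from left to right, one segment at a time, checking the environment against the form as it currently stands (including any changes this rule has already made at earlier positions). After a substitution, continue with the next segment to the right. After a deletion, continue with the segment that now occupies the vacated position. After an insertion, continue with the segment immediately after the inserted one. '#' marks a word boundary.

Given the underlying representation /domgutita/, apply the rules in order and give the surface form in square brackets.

[domguzida]

1 t-Assibilation: [domgutita] → [domgusita]
2 Progressive Voicing Assimilation: no change — [domgusita]
3 Intervocalic Voicing: [domgusita] → [domguzida]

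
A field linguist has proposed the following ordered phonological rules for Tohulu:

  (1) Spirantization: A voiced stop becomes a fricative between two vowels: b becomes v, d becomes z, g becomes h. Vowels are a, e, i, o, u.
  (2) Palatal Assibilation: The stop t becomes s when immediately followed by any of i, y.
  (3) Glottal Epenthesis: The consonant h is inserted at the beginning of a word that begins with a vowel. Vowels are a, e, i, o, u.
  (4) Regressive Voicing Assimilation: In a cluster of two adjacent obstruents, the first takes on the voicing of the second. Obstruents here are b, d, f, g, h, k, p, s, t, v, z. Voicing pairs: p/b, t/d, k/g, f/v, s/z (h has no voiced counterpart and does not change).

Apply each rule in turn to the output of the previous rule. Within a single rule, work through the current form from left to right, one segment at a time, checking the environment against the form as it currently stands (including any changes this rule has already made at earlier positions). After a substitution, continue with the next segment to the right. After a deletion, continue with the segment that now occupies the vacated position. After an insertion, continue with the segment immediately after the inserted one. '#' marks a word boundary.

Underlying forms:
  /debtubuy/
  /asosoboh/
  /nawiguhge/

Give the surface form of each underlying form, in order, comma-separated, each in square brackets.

[deptuvuy], [hasosovoh], [nawihuhge]

/debtubuy/:
  (1) Spirantization: [debtubuy] → [debtuvuy]
  (2) Palatal Assibilation: no change — [debtuvuy]
  (3) Glottal Epenthesis: no change — [debtuvuy]
  (4) Regressive Voicing Assimilation: [debtuvuy] → [deptuvuy]
/asosoboh/:
  (1) Spirantization: [asosoboh] → [asosovoh]
  (2) Palatal Assibilation: no change — [asosovoh]
  (3) Glottal Epenthesis: [asosovoh] → [hasosovoh]
  (4) Regressive Voicing Assimilation: no change — [hasosovoh]
/nawiguhge/:
  (1) Spirantization: [nawiguhge] → [nawihuhge]
  (2) Palatal Assibilation: no change — [nawihuhge]
  (3) Glottal Epenthesis: no change — [nawihuhge]
  (4) Regressive Voicing Assimilation: no change — [nawihuhge]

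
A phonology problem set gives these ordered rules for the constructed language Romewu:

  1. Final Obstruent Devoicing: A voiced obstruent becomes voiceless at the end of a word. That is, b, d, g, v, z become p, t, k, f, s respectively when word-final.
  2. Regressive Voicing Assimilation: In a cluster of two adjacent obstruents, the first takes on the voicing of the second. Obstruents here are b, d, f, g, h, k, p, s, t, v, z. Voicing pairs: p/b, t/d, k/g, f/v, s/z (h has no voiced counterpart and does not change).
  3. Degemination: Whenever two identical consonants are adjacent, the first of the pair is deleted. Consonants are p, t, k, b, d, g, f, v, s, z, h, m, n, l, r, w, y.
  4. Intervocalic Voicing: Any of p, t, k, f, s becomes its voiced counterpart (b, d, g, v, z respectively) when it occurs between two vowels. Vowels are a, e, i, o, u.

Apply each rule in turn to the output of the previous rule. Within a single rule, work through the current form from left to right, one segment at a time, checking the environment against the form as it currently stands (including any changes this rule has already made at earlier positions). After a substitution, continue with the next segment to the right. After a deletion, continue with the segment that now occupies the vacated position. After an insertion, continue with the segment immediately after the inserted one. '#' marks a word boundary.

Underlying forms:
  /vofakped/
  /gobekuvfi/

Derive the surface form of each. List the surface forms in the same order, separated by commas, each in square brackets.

[vovakpet], [gobeguvi]

/vofakped/:
  1 Final Obstruent Devoicing: [vofakped] → [vofakpet]
  2 Regressive Voicing Assimilation: no change — [vofakpet]
  3 Degemination: no change — [vofakpet]
  4 Intervocalic Voicing: [vofakpet] → [vovakpet]
/gobekuvfi/:
  1 Final Obstruent Devoicing: no change — [gobekuvfi]
  2 Regressive Voicing Assimilation: [gobekuvfi] → [gobekuffi]
  3 Degemination: [gobekuffi] → [gobekufi]
  4 Intervocalic Voicing: [gobekufi] → [gobeguvi]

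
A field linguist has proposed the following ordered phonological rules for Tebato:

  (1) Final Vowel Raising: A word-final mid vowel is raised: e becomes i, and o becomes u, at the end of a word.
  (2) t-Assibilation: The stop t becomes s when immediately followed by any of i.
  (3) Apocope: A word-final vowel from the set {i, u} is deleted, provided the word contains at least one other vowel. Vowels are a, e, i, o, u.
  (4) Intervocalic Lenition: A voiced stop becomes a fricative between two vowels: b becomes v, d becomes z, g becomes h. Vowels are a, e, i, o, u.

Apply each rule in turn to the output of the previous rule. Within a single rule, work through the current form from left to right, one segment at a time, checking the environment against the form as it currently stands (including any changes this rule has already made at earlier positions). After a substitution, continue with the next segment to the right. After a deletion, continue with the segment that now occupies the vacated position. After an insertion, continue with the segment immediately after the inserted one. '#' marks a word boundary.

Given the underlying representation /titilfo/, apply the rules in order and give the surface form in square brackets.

[sisilf]

(1) Final Vowel Raising: [titilfo] → [titilfu]
(2) t-Assibilation: [titilfu] → [sisilfu]
(3) Apocope: [sisilfu] → [sisilf]
(4) Intervocalic Lenition: no change — [sisilf]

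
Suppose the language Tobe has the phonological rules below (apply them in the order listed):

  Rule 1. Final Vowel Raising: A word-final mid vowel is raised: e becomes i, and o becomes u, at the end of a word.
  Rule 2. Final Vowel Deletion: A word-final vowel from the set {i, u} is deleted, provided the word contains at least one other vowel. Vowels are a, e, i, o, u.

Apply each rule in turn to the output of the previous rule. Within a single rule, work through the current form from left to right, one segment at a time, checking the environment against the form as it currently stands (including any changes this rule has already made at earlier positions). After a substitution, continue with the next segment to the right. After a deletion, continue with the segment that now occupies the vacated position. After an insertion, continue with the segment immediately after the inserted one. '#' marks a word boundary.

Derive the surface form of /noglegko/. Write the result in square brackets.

[noglegk]

Rule 1 Final Vowel Raising: [noglegko] → [noglegku]
Rule 2 Final Vowel Deletion: [noglegku] → [noglegk]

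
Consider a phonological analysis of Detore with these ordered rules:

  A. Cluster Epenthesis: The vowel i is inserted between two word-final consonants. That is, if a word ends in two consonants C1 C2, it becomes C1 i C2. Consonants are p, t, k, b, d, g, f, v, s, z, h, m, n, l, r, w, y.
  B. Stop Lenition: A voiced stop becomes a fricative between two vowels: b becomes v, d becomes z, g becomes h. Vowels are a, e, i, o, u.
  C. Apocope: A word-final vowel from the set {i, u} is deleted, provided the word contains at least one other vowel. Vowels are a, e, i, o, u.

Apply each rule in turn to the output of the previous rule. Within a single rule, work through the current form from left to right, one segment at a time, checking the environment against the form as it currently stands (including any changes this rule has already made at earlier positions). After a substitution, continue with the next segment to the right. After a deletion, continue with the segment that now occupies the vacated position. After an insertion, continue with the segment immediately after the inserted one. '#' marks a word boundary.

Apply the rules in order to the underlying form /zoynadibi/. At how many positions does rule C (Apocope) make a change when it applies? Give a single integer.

1

A Cluster Epenthesis: no change — [zoynadibi]
B Stop Lenition: [zoynadibi] → [zoynazivi]
C Apocope: [zoynazivi] → [zoynaziv]
Rule C changed 1 position(s).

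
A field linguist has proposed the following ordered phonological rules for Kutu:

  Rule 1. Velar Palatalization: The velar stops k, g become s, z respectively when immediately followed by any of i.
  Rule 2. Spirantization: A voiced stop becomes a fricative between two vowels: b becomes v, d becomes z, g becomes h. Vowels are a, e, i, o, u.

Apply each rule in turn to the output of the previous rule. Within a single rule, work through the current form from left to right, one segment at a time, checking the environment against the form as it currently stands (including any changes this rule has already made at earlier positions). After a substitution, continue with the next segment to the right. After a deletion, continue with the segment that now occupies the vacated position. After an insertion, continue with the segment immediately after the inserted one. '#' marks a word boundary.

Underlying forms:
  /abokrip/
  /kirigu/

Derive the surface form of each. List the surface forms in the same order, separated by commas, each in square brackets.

[avokrip], [sirihu]

/abokrip/:
  Rule 1 Velar Palatalization: no change — [abokrip]
  Rule 2 Spirantization: [abokrip] → [avokrip]
/kirigu/:
  Rule 1 Velar Palatalization: [kirigu] → [sirigu]
  Rule 2 Spirantization: [sirigu] → [sirihu]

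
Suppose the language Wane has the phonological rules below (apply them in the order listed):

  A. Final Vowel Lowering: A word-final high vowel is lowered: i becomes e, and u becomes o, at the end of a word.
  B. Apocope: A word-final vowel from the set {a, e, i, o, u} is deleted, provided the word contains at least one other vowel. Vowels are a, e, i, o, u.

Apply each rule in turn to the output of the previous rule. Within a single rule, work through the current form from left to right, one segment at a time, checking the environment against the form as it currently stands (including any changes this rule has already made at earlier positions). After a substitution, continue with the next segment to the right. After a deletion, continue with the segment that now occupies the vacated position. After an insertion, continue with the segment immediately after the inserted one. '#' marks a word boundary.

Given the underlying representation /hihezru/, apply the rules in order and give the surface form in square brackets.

A Final Vowel Lowering: [hihezru] → [hihezro]
B Apocope: [hihezro] → [hihezr]

[hihezr]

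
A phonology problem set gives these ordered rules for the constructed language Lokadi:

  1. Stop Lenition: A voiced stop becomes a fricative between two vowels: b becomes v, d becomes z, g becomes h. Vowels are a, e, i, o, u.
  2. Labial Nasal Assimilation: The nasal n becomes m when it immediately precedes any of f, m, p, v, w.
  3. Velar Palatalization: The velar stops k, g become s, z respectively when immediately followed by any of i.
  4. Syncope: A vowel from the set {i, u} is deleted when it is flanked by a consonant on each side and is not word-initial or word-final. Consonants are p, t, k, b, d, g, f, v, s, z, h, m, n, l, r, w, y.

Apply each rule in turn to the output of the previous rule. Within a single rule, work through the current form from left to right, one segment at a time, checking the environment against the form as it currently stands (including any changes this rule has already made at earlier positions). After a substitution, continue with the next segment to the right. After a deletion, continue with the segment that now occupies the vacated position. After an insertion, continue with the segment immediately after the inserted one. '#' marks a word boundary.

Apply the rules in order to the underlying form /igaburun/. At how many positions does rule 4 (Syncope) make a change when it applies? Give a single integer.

1 Stop Lenition: [igaburun] → [ihavurun]
2 Labial Nasal Assimilation: no change — [ihavurun]
3 Velar Palatalization: no change — [ihavurun]
4 Syncope: [ihavurun] → [ihavrn]
Rule 4 changed 2 position(s).

2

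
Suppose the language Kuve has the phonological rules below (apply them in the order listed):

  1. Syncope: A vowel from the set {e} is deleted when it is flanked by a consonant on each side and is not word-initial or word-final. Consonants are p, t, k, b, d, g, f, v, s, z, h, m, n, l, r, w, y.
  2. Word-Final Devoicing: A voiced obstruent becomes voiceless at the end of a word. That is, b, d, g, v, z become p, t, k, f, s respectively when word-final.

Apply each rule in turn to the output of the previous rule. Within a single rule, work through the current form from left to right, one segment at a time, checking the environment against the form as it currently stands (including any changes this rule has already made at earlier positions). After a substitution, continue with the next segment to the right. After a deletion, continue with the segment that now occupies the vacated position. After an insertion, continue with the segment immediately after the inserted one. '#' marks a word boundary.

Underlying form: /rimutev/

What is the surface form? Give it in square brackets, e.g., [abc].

[rimutf]

1 Syncope: [rimutev] → [rimutv]
2 Word-Final Devoicing: [rimutv] → [rimutf]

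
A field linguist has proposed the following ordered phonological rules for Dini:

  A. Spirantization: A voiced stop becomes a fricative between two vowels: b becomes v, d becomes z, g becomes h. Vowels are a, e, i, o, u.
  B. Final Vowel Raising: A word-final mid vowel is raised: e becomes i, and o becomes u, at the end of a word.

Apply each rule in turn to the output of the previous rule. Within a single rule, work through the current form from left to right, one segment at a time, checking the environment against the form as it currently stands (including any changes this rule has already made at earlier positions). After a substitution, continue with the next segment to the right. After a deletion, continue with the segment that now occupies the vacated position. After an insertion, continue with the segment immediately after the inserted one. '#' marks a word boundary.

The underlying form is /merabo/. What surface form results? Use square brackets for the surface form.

A Spirantization: [merabo] → [meravo]
B Final Vowel Raising: [meravo] → [meravu]

[meravu]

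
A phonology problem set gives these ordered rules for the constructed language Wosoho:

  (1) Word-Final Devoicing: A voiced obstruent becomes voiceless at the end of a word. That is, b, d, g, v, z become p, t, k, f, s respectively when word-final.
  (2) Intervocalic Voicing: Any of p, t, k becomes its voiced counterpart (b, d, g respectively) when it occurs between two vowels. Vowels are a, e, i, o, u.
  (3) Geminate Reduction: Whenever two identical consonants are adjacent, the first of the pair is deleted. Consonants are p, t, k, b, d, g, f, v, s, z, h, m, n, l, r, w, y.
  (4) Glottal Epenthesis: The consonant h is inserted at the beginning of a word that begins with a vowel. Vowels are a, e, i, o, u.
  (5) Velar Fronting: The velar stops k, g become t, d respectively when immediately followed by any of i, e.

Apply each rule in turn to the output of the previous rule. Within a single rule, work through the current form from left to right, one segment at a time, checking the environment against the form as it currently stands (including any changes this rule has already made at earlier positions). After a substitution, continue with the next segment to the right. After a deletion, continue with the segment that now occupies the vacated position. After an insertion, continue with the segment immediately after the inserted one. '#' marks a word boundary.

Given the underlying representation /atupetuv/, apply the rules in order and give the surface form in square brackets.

[hadubeduf]

(1) Word-Final Devoicing: [atupetuv] → [atupetuf]
(2) Intervocalic Voicing: [atupetuf] → [adubeduf]
(3) Geminate Reduction: no change — [adubeduf]
(4) Glottal Epenthesis: [adubeduf] → [hadubeduf]
(5) Velar Fronting: no change — [hadubeduf]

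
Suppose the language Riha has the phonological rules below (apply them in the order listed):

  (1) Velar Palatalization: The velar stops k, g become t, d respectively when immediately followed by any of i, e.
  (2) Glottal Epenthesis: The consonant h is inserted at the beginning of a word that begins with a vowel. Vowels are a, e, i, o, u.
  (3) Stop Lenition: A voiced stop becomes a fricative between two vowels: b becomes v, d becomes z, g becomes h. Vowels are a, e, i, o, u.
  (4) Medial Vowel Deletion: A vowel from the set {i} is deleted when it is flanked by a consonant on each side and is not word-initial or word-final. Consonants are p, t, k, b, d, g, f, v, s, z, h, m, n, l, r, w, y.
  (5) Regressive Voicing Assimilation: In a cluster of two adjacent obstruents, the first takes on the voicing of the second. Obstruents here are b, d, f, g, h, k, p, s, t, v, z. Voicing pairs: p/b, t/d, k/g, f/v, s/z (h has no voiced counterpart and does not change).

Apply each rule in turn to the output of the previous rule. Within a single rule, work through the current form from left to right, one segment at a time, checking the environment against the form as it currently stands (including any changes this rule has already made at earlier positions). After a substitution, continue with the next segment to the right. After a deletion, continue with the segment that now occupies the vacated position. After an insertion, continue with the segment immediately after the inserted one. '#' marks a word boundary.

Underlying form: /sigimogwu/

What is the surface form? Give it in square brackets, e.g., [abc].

[zzmogwu]

(1) Velar Palatalization: [sigimogwu] → [sidimogwu]
(2) Glottal Epenthesis: no change — [sidimogwu]
(3) Stop Lenition: [sidimogwu] → [sizimogwu]
(4) Medial Vowel Deletion: [sizimogwu] → [szmogwu]
(5) Regressive Voicing Assimilation: [szmogwu] → [zzmogwu]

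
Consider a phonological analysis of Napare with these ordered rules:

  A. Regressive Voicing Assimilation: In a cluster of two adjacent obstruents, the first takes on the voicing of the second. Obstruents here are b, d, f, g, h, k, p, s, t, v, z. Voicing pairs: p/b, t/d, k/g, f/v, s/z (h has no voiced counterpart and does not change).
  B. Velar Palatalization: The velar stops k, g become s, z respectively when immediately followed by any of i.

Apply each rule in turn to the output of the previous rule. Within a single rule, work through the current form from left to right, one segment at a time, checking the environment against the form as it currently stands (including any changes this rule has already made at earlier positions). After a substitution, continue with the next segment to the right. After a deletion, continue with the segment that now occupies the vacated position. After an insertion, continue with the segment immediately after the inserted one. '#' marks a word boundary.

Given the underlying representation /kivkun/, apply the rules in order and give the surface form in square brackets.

A Regressive Voicing Assimilation: [kivkun] → [kifkun]
B Velar Palatalization: [kifkun] → [sifkun]

[sifkun]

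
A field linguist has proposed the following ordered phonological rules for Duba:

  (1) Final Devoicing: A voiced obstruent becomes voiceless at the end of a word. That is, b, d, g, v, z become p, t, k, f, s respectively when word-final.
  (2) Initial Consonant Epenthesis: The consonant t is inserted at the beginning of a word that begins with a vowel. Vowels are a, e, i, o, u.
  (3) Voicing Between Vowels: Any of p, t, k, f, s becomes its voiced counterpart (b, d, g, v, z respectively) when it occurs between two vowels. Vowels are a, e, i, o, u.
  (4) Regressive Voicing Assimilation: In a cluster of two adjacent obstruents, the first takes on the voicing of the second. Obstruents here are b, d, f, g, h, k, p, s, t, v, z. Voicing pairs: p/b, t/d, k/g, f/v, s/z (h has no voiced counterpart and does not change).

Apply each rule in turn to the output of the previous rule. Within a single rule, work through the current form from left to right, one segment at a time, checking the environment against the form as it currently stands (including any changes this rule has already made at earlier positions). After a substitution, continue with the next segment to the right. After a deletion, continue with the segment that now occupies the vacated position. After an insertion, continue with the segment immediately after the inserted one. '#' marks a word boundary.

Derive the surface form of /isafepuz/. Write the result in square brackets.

(1) Final Devoicing: [isafepuz] → [isafepus]
(2) Initial Consonant Epenthesis: [isafepus] → [tisafepus]
(3) Voicing Between Vowels: [tisafepus] → [tizavebus]
(4) Regressive Voicing Assimilation: no change — [tizavebus]

[tizavebus]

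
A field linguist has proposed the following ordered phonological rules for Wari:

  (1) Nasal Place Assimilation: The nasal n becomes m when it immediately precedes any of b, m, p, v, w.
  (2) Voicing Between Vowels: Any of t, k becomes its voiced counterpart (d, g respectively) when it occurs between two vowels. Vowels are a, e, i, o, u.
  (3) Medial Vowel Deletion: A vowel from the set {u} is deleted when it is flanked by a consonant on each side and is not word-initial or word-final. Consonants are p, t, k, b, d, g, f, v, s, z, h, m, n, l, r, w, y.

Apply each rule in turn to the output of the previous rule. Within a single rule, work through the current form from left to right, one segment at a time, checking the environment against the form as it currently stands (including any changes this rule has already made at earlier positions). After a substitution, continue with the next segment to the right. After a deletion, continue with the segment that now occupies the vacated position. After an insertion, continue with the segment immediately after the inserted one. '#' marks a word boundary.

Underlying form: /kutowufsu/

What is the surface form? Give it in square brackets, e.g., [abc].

[kdowfsu]

(1) Nasal Place Assimilation: no change — [kutowufsu]
(2) Voicing Between Vowels: [kutowufsu] → [kudowufsu]
(3) Medial Vowel Deletion: [kudowufsu] → [kdowfsu]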